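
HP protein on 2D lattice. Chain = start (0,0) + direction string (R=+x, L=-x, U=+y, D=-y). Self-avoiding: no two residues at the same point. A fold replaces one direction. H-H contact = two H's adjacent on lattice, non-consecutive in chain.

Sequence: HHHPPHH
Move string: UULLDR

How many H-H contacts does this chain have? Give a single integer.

Positions: [(0, 0), (0, 1), (0, 2), (-1, 2), (-2, 2), (-2, 1), (-1, 1)]
H-H contact: residue 1 @(0,1) - residue 6 @(-1, 1)

Answer: 1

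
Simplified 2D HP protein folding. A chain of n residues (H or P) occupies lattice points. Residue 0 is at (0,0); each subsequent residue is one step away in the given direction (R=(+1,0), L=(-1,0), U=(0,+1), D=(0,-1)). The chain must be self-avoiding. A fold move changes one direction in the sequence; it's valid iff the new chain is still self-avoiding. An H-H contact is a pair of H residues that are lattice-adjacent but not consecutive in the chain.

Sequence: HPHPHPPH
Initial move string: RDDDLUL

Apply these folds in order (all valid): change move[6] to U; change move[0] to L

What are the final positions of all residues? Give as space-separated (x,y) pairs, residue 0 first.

Initial moves: RDDDLUL
Fold: move[6]->U => RDDDLUU (positions: [(0, 0), (1, 0), (1, -1), (1, -2), (1, -3), (0, -3), (0, -2), (0, -1)])
Fold: move[0]->L => LDDDLUU (positions: [(0, 0), (-1, 0), (-1, -1), (-1, -2), (-1, -3), (-2, -3), (-2, -2), (-2, -1)])

Answer: (0,0) (-1,0) (-1,-1) (-1,-2) (-1,-3) (-2,-3) (-2,-2) (-2,-1)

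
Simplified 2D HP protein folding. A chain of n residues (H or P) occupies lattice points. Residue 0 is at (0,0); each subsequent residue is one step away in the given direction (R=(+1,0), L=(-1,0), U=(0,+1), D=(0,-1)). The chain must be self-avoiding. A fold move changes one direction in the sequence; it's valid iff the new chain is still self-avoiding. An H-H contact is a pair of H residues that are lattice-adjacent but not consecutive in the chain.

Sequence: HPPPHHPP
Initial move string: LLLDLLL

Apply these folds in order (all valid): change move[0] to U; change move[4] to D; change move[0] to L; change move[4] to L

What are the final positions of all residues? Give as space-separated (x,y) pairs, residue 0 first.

Answer: (0,0) (-1,0) (-2,0) (-3,0) (-3,-1) (-4,-1) (-5,-1) (-6,-1)

Derivation:
Initial moves: LLLDLLL
Fold: move[0]->U => ULLDLLL (positions: [(0, 0), (0, 1), (-1, 1), (-2, 1), (-2, 0), (-3, 0), (-4, 0), (-5, 0)])
Fold: move[4]->D => ULLDDLL (positions: [(0, 0), (0, 1), (-1, 1), (-2, 1), (-2, 0), (-2, -1), (-3, -1), (-4, -1)])
Fold: move[0]->L => LLLDDLL (positions: [(0, 0), (-1, 0), (-2, 0), (-3, 0), (-3, -1), (-3, -2), (-4, -2), (-5, -2)])
Fold: move[4]->L => LLLDLLL (positions: [(0, 0), (-1, 0), (-2, 0), (-3, 0), (-3, -1), (-4, -1), (-5, -1), (-6, -1)])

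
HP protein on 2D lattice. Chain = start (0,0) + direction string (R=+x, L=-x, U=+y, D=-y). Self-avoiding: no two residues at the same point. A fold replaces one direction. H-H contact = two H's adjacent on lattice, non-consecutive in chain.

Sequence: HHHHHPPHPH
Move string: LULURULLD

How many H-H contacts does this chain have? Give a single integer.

Answer: 2

Derivation:
Positions: [(0, 0), (-1, 0), (-1, 1), (-2, 1), (-2, 2), (-1, 2), (-1, 3), (-2, 3), (-3, 3), (-3, 2)]
H-H contact: residue 4 @(-2,2) - residue 9 @(-3, 2)
H-H contact: residue 4 @(-2,2) - residue 7 @(-2, 3)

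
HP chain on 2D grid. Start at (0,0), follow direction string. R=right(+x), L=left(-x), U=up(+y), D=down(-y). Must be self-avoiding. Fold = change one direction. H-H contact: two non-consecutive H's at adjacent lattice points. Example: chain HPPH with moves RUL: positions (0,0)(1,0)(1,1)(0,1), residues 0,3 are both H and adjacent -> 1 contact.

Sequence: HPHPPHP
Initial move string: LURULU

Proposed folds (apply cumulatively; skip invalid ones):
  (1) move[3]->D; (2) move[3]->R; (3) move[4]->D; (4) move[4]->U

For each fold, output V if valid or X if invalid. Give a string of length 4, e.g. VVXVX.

Initial: LURULU -> [(0, 0), (-1, 0), (-1, 1), (0, 1), (0, 2), (-1, 2), (-1, 3)]
Fold 1: move[3]->D => LURDLU INVALID (collision), skipped
Fold 2: move[3]->R => LURRLU INVALID (collision), skipped
Fold 3: move[4]->D => LURUDU INVALID (collision), skipped
Fold 4: move[4]->U => LURUUU VALID

Answer: XXXV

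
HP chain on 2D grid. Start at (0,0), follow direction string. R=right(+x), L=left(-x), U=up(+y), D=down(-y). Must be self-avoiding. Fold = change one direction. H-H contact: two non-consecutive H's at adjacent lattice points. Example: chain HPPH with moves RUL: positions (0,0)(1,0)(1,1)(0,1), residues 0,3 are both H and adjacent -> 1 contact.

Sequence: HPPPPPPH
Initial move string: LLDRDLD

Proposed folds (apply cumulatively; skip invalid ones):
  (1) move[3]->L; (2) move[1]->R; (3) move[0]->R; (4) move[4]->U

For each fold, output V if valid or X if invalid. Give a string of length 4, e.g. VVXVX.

Initial: LLDRDLD -> [(0, 0), (-1, 0), (-2, 0), (-2, -1), (-1, -1), (-1, -2), (-2, -2), (-2, -3)]
Fold 1: move[3]->L => LLDLDLD VALID
Fold 2: move[1]->R => LRDLDLD INVALID (collision), skipped
Fold 3: move[0]->R => RLDLDLD INVALID (collision), skipped
Fold 4: move[4]->U => LLDLULD VALID

Answer: VXXV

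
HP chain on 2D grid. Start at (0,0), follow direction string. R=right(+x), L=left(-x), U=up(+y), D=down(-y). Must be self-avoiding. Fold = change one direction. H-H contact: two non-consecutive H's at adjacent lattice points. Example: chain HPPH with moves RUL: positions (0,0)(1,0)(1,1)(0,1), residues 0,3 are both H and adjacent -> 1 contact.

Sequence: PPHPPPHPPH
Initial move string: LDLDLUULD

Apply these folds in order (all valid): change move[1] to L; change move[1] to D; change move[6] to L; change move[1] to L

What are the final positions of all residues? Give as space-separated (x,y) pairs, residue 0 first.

Answer: (0,0) (-1,0) (-2,0) (-3,0) (-3,-1) (-4,-1) (-4,0) (-5,0) (-6,0) (-6,-1)

Derivation:
Initial moves: LDLDLUULD
Fold: move[1]->L => LLLDLUULD (positions: [(0, 0), (-1, 0), (-2, 0), (-3, 0), (-3, -1), (-4, -1), (-4, 0), (-4, 1), (-5, 1), (-5, 0)])
Fold: move[1]->D => LDLDLUULD (positions: [(0, 0), (-1, 0), (-1, -1), (-2, -1), (-2, -2), (-3, -2), (-3, -1), (-3, 0), (-4, 0), (-4, -1)])
Fold: move[6]->L => LDLDLULLD (positions: [(0, 0), (-1, 0), (-1, -1), (-2, -1), (-2, -2), (-3, -2), (-3, -1), (-4, -1), (-5, -1), (-5, -2)])
Fold: move[1]->L => LLLDLULLD (positions: [(0, 0), (-1, 0), (-2, 0), (-3, 0), (-3, -1), (-4, -1), (-4, 0), (-5, 0), (-6, 0), (-6, -1)])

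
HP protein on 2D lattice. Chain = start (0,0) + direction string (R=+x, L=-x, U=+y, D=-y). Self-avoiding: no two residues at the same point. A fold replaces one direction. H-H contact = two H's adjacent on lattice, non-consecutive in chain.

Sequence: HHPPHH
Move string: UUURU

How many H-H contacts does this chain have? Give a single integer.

Answer: 0

Derivation:
Positions: [(0, 0), (0, 1), (0, 2), (0, 3), (1, 3), (1, 4)]
No H-H contacts found.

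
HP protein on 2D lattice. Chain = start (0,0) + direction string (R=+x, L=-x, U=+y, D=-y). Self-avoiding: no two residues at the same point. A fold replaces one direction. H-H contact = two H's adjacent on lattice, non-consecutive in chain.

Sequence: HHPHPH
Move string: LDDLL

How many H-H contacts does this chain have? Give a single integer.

Positions: [(0, 0), (-1, 0), (-1, -1), (-1, -2), (-2, -2), (-3, -2)]
No H-H contacts found.

Answer: 0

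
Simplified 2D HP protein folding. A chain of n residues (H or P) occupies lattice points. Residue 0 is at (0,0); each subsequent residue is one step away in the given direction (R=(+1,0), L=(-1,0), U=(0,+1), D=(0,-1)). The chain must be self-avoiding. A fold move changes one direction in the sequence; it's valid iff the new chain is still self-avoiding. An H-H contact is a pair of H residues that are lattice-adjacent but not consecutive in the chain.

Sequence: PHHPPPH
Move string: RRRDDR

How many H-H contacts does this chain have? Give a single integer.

Answer: 0

Derivation:
Positions: [(0, 0), (1, 0), (2, 0), (3, 0), (3, -1), (3, -2), (4, -2)]
No H-H contacts found.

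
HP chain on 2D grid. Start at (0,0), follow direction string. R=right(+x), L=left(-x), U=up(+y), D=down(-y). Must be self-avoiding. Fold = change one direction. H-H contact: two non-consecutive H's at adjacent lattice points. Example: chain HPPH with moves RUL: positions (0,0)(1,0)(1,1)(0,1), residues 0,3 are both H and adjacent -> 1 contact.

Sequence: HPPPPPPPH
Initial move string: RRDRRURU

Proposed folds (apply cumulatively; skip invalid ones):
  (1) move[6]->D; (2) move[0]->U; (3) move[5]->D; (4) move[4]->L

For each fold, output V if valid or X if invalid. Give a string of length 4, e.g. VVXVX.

Answer: XVVX

Derivation:
Initial: RRDRRURU -> [(0, 0), (1, 0), (2, 0), (2, -1), (3, -1), (4, -1), (4, 0), (5, 0), (5, 1)]
Fold 1: move[6]->D => RRDRRUDU INVALID (collision), skipped
Fold 2: move[0]->U => URDRRURU VALID
Fold 3: move[5]->D => URDRRDRU VALID
Fold 4: move[4]->L => URDRLDRU INVALID (collision), skipped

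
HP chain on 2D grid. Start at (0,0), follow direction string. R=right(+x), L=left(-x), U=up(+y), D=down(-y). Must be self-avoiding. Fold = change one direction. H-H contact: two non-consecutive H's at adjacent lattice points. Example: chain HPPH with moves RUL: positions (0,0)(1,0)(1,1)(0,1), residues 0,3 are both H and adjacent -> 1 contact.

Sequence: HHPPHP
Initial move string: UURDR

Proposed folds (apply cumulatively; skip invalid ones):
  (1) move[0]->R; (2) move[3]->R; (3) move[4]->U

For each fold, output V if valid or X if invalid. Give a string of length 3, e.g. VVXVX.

Initial: UURDR -> [(0, 0), (0, 1), (0, 2), (1, 2), (1, 1), (2, 1)]
Fold 1: move[0]->R => RURDR VALID
Fold 2: move[3]->R => RURRR VALID
Fold 3: move[4]->U => RURRU VALID

Answer: VVV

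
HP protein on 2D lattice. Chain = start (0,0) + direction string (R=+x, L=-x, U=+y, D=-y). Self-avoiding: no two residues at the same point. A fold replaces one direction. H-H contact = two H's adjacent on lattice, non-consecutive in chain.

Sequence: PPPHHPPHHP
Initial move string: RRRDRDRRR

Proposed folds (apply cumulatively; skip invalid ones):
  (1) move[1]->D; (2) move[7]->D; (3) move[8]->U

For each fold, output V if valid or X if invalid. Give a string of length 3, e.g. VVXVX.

Initial: RRRDRDRRR -> [(0, 0), (1, 0), (2, 0), (3, 0), (3, -1), (4, -1), (4, -2), (5, -2), (6, -2), (7, -2)]
Fold 1: move[1]->D => RDRDRDRRR VALID
Fold 2: move[7]->D => RDRDRDRDR VALID
Fold 3: move[8]->U => RDRDRDRDU INVALID (collision), skipped

Answer: VVX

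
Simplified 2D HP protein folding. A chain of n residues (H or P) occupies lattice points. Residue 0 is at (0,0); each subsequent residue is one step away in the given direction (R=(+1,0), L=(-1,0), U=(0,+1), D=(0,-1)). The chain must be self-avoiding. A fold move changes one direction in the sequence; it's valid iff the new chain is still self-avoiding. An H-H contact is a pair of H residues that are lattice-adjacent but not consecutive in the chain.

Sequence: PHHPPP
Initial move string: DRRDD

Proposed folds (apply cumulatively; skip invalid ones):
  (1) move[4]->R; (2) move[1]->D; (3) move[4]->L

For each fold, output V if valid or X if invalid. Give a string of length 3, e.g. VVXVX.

Answer: VVV

Derivation:
Initial: DRRDD -> [(0, 0), (0, -1), (1, -1), (2, -1), (2, -2), (2, -3)]
Fold 1: move[4]->R => DRRDR VALID
Fold 2: move[1]->D => DDRDR VALID
Fold 3: move[4]->L => DDRDL VALID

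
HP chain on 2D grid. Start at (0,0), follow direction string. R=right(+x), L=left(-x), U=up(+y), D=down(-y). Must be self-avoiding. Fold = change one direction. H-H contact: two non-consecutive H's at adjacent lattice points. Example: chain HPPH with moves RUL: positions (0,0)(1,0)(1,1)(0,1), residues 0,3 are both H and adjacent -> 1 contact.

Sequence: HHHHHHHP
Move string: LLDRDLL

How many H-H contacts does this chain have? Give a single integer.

Answer: 2

Derivation:
Positions: [(0, 0), (-1, 0), (-2, 0), (-2, -1), (-1, -1), (-1, -2), (-2, -2), (-3, -2)]
H-H contact: residue 1 @(-1,0) - residue 4 @(-1, -1)
H-H contact: residue 3 @(-2,-1) - residue 6 @(-2, -2)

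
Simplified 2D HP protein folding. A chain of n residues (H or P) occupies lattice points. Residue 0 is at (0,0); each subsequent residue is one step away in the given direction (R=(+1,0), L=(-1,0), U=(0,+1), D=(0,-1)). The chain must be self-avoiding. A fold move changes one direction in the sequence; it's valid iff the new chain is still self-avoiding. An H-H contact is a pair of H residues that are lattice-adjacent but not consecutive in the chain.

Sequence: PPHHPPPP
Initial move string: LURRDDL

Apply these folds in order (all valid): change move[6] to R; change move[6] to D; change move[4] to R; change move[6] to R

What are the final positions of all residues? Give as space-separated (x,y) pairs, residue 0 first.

Initial moves: LURRDDL
Fold: move[6]->R => LURRDDR (positions: [(0, 0), (-1, 0), (-1, 1), (0, 1), (1, 1), (1, 0), (1, -1), (2, -1)])
Fold: move[6]->D => LURRDDD (positions: [(0, 0), (-1, 0), (-1, 1), (0, 1), (1, 1), (1, 0), (1, -1), (1, -2)])
Fold: move[4]->R => LURRRDD (positions: [(0, 0), (-1, 0), (-1, 1), (0, 1), (1, 1), (2, 1), (2, 0), (2, -1)])
Fold: move[6]->R => LURRRDR (positions: [(0, 0), (-1, 0), (-1, 1), (0, 1), (1, 1), (2, 1), (2, 0), (3, 0)])

Answer: (0,0) (-1,0) (-1,1) (0,1) (1,1) (2,1) (2,0) (3,0)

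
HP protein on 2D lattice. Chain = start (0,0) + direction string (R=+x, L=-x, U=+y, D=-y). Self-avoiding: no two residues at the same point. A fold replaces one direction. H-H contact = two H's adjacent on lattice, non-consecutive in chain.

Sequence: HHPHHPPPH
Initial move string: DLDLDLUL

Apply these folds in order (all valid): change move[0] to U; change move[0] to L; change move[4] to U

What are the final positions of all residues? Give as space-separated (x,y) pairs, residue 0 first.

Answer: (0,0) (-1,0) (-2,0) (-2,-1) (-3,-1) (-3,0) (-4,0) (-4,1) (-5,1)

Derivation:
Initial moves: DLDLDLUL
Fold: move[0]->U => ULDLDLUL (positions: [(0, 0), (0, 1), (-1, 1), (-1, 0), (-2, 0), (-2, -1), (-3, -1), (-3, 0), (-4, 0)])
Fold: move[0]->L => LLDLDLUL (positions: [(0, 0), (-1, 0), (-2, 0), (-2, -1), (-3, -1), (-3, -2), (-4, -2), (-4, -1), (-5, -1)])
Fold: move[4]->U => LLDLULUL (positions: [(0, 0), (-1, 0), (-2, 0), (-2, -1), (-3, -1), (-3, 0), (-4, 0), (-4, 1), (-5, 1)])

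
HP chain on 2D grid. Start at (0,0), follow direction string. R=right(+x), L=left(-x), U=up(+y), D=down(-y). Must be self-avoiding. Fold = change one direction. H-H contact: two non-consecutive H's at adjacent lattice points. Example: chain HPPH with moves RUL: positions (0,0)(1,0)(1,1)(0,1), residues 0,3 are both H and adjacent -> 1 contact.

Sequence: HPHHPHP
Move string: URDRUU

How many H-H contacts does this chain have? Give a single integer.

Positions: [(0, 0), (0, 1), (1, 1), (1, 0), (2, 0), (2, 1), (2, 2)]
H-H contact: residue 0 @(0,0) - residue 3 @(1, 0)
H-H contact: residue 2 @(1,1) - residue 5 @(2, 1)

Answer: 2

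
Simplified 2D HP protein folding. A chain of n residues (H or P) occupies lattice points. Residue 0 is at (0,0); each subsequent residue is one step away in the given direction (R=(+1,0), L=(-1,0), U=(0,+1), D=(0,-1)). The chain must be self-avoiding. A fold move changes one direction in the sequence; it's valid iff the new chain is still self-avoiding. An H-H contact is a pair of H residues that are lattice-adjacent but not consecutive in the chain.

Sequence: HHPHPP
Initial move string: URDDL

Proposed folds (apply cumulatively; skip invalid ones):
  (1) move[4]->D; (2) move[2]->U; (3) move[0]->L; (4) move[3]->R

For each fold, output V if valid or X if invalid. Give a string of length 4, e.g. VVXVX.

Initial: URDDL -> [(0, 0), (0, 1), (1, 1), (1, 0), (1, -1), (0, -1)]
Fold 1: move[4]->D => URDDD VALID
Fold 2: move[2]->U => URUDD INVALID (collision), skipped
Fold 3: move[0]->L => LRDDD INVALID (collision), skipped
Fold 4: move[3]->R => URDRD VALID

Answer: VXXV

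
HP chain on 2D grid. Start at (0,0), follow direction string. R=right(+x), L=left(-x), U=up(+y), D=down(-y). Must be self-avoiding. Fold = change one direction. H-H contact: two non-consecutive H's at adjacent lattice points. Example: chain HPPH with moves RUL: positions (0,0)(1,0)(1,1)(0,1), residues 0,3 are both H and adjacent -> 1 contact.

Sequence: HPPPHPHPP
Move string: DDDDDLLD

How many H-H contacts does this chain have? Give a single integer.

Answer: 0

Derivation:
Positions: [(0, 0), (0, -1), (0, -2), (0, -3), (0, -4), (0, -5), (-1, -5), (-2, -5), (-2, -6)]
No H-H contacts found.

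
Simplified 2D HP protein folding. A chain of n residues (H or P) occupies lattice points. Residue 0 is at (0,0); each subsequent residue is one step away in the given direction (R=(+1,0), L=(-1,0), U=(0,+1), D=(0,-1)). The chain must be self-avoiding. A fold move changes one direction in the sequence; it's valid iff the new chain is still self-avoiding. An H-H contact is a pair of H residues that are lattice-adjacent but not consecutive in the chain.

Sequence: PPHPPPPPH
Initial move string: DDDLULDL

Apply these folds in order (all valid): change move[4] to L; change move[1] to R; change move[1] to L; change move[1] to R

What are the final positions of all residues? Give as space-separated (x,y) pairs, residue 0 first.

Answer: (0,0) (0,-1) (1,-1) (1,-2) (0,-2) (-1,-2) (-2,-2) (-2,-3) (-3,-3)

Derivation:
Initial moves: DDDLULDL
Fold: move[4]->L => DDDLLLDL (positions: [(0, 0), (0, -1), (0, -2), (0, -3), (-1, -3), (-2, -3), (-3, -3), (-3, -4), (-4, -4)])
Fold: move[1]->R => DRDLLLDL (positions: [(0, 0), (0, -1), (1, -1), (1, -2), (0, -2), (-1, -2), (-2, -2), (-2, -3), (-3, -3)])
Fold: move[1]->L => DLDLLLDL (positions: [(0, 0), (0, -1), (-1, -1), (-1, -2), (-2, -2), (-3, -2), (-4, -2), (-4, -3), (-5, -3)])
Fold: move[1]->R => DRDLLLDL (positions: [(0, 0), (0, -1), (1, -1), (1, -2), (0, -2), (-1, -2), (-2, -2), (-2, -3), (-3, -3)])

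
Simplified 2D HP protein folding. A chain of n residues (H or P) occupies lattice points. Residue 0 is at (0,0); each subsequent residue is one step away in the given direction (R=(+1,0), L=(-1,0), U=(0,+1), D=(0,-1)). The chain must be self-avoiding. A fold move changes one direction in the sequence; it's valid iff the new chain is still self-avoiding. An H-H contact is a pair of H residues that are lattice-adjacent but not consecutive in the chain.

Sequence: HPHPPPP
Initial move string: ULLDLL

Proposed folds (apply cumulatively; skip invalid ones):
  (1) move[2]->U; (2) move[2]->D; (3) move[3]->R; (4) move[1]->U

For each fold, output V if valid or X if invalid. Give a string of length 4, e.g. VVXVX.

Answer: XVXX

Derivation:
Initial: ULLDLL -> [(0, 0), (0, 1), (-1, 1), (-2, 1), (-2, 0), (-3, 0), (-4, 0)]
Fold 1: move[2]->U => ULUDLL INVALID (collision), skipped
Fold 2: move[2]->D => ULDDLL VALID
Fold 3: move[3]->R => ULDRLL INVALID (collision), skipped
Fold 4: move[1]->U => UUDDLL INVALID (collision), skipped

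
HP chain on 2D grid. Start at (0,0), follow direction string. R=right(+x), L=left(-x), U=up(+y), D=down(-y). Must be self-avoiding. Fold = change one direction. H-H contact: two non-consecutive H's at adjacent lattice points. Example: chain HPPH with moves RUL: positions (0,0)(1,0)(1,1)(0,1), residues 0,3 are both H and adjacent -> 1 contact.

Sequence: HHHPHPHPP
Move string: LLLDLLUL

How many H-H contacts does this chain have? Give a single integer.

Answer: 0

Derivation:
Positions: [(0, 0), (-1, 0), (-2, 0), (-3, 0), (-3, -1), (-4, -1), (-5, -1), (-5, 0), (-6, 0)]
No H-H contacts found.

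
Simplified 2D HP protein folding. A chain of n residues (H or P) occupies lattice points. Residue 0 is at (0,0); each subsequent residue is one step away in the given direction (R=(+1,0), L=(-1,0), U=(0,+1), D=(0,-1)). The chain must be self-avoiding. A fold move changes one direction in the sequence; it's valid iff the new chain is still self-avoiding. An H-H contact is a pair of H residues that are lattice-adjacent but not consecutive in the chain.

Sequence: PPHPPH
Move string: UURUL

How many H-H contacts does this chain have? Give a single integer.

Positions: [(0, 0), (0, 1), (0, 2), (1, 2), (1, 3), (0, 3)]
H-H contact: residue 2 @(0,2) - residue 5 @(0, 3)

Answer: 1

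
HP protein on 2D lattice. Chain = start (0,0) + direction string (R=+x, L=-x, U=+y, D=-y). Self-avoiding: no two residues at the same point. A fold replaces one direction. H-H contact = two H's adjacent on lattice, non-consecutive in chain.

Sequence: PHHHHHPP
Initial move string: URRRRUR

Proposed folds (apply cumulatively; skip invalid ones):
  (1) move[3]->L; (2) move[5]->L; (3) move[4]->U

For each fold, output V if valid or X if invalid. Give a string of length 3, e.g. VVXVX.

Answer: XXV

Derivation:
Initial: URRRRUR -> [(0, 0), (0, 1), (1, 1), (2, 1), (3, 1), (4, 1), (4, 2), (5, 2)]
Fold 1: move[3]->L => URRLRUR INVALID (collision), skipped
Fold 2: move[5]->L => URRRRLR INVALID (collision), skipped
Fold 3: move[4]->U => URRRUUR VALID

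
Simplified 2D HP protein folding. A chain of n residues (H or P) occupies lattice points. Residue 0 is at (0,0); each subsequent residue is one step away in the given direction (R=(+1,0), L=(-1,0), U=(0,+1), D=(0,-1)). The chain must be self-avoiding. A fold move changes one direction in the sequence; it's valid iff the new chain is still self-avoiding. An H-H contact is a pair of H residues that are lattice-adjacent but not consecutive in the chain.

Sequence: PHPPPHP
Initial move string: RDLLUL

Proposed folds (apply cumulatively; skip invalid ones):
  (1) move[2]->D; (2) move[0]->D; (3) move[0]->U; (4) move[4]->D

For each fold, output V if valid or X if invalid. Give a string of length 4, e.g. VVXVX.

Answer: VVXV

Derivation:
Initial: RDLLUL -> [(0, 0), (1, 0), (1, -1), (0, -1), (-1, -1), (-1, 0), (-2, 0)]
Fold 1: move[2]->D => RDDLUL VALID
Fold 2: move[0]->D => DDDLUL VALID
Fold 3: move[0]->U => UDDLUL INVALID (collision), skipped
Fold 4: move[4]->D => DDDLDL VALID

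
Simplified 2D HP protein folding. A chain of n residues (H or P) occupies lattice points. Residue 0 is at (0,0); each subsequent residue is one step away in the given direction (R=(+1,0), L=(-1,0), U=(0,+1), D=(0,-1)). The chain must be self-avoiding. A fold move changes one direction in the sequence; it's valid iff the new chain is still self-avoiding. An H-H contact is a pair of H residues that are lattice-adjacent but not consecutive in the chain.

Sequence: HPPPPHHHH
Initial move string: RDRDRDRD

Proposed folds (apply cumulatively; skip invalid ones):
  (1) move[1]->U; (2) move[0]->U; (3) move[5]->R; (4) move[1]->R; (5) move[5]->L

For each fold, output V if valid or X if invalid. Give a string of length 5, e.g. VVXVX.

Initial: RDRDRDRD -> [(0, 0), (1, 0), (1, -1), (2, -1), (2, -2), (3, -2), (3, -3), (4, -3), (4, -4)]
Fold 1: move[1]->U => RURDRDRD VALID
Fold 2: move[0]->U => UURDRDRD VALID
Fold 3: move[5]->R => UURDRRRD VALID
Fold 4: move[1]->R => URRDRRRD VALID
Fold 5: move[5]->L => URRDRLRD INVALID (collision), skipped

Answer: VVVVX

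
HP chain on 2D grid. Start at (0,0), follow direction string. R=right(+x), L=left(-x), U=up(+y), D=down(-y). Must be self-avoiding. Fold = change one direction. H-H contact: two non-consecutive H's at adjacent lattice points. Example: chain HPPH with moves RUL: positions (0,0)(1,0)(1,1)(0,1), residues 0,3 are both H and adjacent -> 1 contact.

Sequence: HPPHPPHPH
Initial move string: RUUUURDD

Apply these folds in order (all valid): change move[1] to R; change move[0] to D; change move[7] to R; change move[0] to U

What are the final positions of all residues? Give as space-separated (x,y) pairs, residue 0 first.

Answer: (0,0) (0,1) (1,1) (1,2) (1,3) (1,4) (2,4) (2,3) (3,3)

Derivation:
Initial moves: RUUUURDD
Fold: move[1]->R => RRUUURDD (positions: [(0, 0), (1, 0), (2, 0), (2, 1), (2, 2), (2, 3), (3, 3), (3, 2), (3, 1)])
Fold: move[0]->D => DRUUURDD (positions: [(0, 0), (0, -1), (1, -1), (1, 0), (1, 1), (1, 2), (2, 2), (2, 1), (2, 0)])
Fold: move[7]->R => DRUUURDR (positions: [(0, 0), (0, -1), (1, -1), (1, 0), (1, 1), (1, 2), (2, 2), (2, 1), (3, 1)])
Fold: move[0]->U => URUUURDR (positions: [(0, 0), (0, 1), (1, 1), (1, 2), (1, 3), (1, 4), (2, 4), (2, 3), (3, 3)])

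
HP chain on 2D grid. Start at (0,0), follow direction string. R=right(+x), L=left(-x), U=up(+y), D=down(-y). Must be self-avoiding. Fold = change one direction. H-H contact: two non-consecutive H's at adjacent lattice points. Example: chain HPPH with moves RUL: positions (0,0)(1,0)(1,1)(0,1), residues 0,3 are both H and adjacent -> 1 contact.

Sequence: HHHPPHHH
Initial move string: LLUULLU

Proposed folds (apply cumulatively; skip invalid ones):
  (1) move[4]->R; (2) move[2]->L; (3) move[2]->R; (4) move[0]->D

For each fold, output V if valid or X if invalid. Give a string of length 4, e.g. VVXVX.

Answer: XVXV

Derivation:
Initial: LLUULLU -> [(0, 0), (-1, 0), (-2, 0), (-2, 1), (-2, 2), (-3, 2), (-4, 2), (-4, 3)]
Fold 1: move[4]->R => LLUURLU INVALID (collision), skipped
Fold 2: move[2]->L => LLLULLU VALID
Fold 3: move[2]->R => LLRULLU INVALID (collision), skipped
Fold 4: move[0]->D => DLLULLU VALID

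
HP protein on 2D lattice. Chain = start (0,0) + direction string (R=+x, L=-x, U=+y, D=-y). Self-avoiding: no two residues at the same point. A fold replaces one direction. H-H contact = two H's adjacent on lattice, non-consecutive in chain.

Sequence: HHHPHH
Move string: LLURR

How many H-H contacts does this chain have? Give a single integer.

Positions: [(0, 0), (-1, 0), (-2, 0), (-2, 1), (-1, 1), (0, 1)]
H-H contact: residue 0 @(0,0) - residue 5 @(0, 1)
H-H contact: residue 1 @(-1,0) - residue 4 @(-1, 1)

Answer: 2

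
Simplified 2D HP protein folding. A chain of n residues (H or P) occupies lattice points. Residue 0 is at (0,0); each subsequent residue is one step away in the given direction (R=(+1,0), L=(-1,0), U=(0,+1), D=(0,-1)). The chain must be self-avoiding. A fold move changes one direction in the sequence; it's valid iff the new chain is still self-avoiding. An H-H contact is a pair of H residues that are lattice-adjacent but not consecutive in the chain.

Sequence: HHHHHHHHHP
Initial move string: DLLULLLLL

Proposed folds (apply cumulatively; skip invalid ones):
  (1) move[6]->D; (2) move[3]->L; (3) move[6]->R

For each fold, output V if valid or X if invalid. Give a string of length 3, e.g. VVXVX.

Initial: DLLULLLLL -> [(0, 0), (0, -1), (-1, -1), (-2, -1), (-2, 0), (-3, 0), (-4, 0), (-5, 0), (-6, 0), (-7, 0)]
Fold 1: move[6]->D => DLLULLDLL VALID
Fold 2: move[3]->L => DLLLLLDLL VALID
Fold 3: move[6]->R => DLLLLLRLL INVALID (collision), skipped

Answer: VVX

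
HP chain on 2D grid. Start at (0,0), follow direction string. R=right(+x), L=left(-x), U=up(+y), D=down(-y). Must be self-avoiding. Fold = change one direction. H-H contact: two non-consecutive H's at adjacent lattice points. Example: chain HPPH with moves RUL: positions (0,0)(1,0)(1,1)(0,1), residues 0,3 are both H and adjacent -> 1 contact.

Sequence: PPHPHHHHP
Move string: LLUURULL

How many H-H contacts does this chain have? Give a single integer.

Answer: 1

Derivation:
Positions: [(0, 0), (-1, 0), (-2, 0), (-2, 1), (-2, 2), (-1, 2), (-1, 3), (-2, 3), (-3, 3)]
H-H contact: residue 4 @(-2,2) - residue 7 @(-2, 3)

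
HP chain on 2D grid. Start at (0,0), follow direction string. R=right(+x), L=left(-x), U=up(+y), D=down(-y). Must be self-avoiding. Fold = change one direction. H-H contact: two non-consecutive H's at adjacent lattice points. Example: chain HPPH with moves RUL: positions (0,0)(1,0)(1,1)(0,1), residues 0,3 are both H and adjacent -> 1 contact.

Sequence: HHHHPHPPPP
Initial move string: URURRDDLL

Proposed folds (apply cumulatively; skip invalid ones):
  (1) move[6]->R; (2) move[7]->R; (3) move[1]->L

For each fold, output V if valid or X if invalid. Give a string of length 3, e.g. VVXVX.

Initial: URURRDDLL -> [(0, 0), (0, 1), (1, 1), (1, 2), (2, 2), (3, 2), (3, 1), (3, 0), (2, 0), (1, 0)]
Fold 1: move[6]->R => URURRDRLL INVALID (collision), skipped
Fold 2: move[7]->R => URURRDDRL INVALID (collision), skipped
Fold 3: move[1]->L => ULURRDDLL INVALID (collision), skipped

Answer: XXX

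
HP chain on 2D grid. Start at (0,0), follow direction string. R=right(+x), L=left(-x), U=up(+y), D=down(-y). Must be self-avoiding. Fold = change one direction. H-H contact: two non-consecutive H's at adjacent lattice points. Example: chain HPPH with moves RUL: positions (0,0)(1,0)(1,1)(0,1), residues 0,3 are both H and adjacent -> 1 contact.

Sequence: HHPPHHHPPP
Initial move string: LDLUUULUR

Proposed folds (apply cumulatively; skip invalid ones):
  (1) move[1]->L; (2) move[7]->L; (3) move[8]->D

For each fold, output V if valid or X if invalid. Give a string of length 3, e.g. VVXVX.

Answer: VXX

Derivation:
Initial: LDLUUULUR -> [(0, 0), (-1, 0), (-1, -1), (-2, -1), (-2, 0), (-2, 1), (-2, 2), (-3, 2), (-3, 3), (-2, 3)]
Fold 1: move[1]->L => LLLUUULUR VALID
Fold 2: move[7]->L => LLLUUULLR INVALID (collision), skipped
Fold 3: move[8]->D => LLLUUULUD INVALID (collision), skipped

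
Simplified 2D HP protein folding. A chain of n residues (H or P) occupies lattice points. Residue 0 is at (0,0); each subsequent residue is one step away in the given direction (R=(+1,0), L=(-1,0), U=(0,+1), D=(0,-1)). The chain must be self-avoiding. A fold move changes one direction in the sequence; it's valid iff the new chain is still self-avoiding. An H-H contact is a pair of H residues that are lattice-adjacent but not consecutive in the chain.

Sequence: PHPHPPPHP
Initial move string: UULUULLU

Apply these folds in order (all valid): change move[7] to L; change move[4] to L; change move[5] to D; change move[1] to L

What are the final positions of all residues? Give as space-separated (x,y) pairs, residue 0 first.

Initial moves: UULUULLU
Fold: move[7]->L => UULUULLL (positions: [(0, 0), (0, 1), (0, 2), (-1, 2), (-1, 3), (-1, 4), (-2, 4), (-3, 4), (-4, 4)])
Fold: move[4]->L => UULULLLL (positions: [(0, 0), (0, 1), (0, 2), (-1, 2), (-1, 3), (-2, 3), (-3, 3), (-4, 3), (-5, 3)])
Fold: move[5]->D => UULULDLL (positions: [(0, 0), (0, 1), (0, 2), (-1, 2), (-1, 3), (-2, 3), (-2, 2), (-3, 2), (-4, 2)])
Fold: move[1]->L => ULLULDLL (positions: [(0, 0), (0, 1), (-1, 1), (-2, 1), (-2, 2), (-3, 2), (-3, 1), (-4, 1), (-5, 1)])

Answer: (0,0) (0,1) (-1,1) (-2,1) (-2,2) (-3,2) (-3,1) (-4,1) (-5,1)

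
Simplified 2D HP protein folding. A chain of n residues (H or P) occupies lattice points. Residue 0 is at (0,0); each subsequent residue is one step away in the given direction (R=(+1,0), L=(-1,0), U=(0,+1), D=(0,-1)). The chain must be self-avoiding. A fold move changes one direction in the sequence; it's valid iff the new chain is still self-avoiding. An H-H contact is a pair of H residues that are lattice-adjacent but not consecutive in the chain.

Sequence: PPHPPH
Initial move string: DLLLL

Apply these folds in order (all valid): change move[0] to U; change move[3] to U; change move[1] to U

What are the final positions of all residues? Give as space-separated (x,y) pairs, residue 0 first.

Answer: (0,0) (0,1) (0,2) (-1,2) (-1,3) (-2,3)

Derivation:
Initial moves: DLLLL
Fold: move[0]->U => ULLLL (positions: [(0, 0), (0, 1), (-1, 1), (-2, 1), (-3, 1), (-4, 1)])
Fold: move[3]->U => ULLUL (positions: [(0, 0), (0, 1), (-1, 1), (-2, 1), (-2, 2), (-3, 2)])
Fold: move[1]->U => UULUL (positions: [(0, 0), (0, 1), (0, 2), (-1, 2), (-1, 3), (-2, 3)])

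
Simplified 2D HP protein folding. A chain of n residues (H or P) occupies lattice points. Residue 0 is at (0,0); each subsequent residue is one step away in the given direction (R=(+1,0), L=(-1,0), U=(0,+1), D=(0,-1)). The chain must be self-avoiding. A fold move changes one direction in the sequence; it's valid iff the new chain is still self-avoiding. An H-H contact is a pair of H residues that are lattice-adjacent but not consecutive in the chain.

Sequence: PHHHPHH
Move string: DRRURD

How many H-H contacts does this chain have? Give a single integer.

Answer: 1

Derivation:
Positions: [(0, 0), (0, -1), (1, -1), (2, -1), (2, 0), (3, 0), (3, -1)]
H-H contact: residue 3 @(2,-1) - residue 6 @(3, -1)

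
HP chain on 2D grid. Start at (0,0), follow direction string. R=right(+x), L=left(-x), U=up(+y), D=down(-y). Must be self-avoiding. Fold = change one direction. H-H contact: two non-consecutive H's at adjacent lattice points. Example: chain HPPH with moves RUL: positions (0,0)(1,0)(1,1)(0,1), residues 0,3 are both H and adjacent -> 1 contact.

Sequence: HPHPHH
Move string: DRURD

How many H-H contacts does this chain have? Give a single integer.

Answer: 1

Derivation:
Positions: [(0, 0), (0, -1), (1, -1), (1, 0), (2, 0), (2, -1)]
H-H contact: residue 2 @(1,-1) - residue 5 @(2, -1)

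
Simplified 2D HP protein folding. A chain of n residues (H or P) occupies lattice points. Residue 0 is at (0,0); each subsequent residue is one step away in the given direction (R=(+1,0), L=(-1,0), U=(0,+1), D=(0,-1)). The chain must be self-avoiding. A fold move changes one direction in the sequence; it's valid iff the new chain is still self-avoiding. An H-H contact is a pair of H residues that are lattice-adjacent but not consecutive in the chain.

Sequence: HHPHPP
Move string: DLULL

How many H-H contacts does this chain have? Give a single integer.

Positions: [(0, 0), (0, -1), (-1, -1), (-1, 0), (-2, 0), (-3, 0)]
H-H contact: residue 0 @(0,0) - residue 3 @(-1, 0)

Answer: 1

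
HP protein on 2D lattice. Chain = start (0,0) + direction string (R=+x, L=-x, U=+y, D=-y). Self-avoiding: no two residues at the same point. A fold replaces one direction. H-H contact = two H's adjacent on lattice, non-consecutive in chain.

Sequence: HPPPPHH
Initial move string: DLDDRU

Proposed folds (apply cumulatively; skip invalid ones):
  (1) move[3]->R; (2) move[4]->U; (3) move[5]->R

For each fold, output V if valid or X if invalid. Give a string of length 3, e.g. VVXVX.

Answer: VXV

Derivation:
Initial: DLDDRU -> [(0, 0), (0, -1), (-1, -1), (-1, -2), (-1, -3), (0, -3), (0, -2)]
Fold 1: move[3]->R => DLDRRU VALID
Fold 2: move[4]->U => DLDRUU INVALID (collision), skipped
Fold 3: move[5]->R => DLDRRR VALID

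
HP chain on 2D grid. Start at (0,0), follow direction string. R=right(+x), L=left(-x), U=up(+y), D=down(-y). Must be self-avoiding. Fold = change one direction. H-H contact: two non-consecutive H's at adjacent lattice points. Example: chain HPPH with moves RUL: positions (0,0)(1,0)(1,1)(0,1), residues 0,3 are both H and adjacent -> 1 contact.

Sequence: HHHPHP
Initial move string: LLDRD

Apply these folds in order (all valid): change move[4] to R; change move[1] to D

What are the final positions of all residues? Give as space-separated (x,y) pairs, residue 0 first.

Answer: (0,0) (-1,0) (-1,-1) (-1,-2) (0,-2) (1,-2)

Derivation:
Initial moves: LLDRD
Fold: move[4]->R => LLDRR (positions: [(0, 0), (-1, 0), (-2, 0), (-2, -1), (-1, -1), (0, -1)])
Fold: move[1]->D => LDDRR (positions: [(0, 0), (-1, 0), (-1, -1), (-1, -2), (0, -2), (1, -2)])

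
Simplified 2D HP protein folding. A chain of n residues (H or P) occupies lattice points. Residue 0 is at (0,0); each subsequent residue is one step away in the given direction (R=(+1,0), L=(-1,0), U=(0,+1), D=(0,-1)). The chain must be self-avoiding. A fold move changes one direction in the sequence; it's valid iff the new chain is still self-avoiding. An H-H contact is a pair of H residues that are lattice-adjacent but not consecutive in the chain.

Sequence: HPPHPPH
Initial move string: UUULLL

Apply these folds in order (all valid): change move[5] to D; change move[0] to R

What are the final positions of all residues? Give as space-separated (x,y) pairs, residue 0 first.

Initial moves: UUULLL
Fold: move[5]->D => UUULLD (positions: [(0, 0), (0, 1), (0, 2), (0, 3), (-1, 3), (-2, 3), (-2, 2)])
Fold: move[0]->R => RUULLD (positions: [(0, 0), (1, 0), (1, 1), (1, 2), (0, 2), (-1, 2), (-1, 1)])

Answer: (0,0) (1,0) (1,1) (1,2) (0,2) (-1,2) (-1,1)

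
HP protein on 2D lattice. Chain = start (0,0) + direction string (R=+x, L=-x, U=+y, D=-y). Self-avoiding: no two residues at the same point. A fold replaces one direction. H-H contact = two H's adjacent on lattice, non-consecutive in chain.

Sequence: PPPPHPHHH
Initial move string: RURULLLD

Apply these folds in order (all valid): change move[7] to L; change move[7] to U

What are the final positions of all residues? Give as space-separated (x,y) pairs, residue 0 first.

Initial moves: RURULLLD
Fold: move[7]->L => RURULLLL (positions: [(0, 0), (1, 0), (1, 1), (2, 1), (2, 2), (1, 2), (0, 2), (-1, 2), (-2, 2)])
Fold: move[7]->U => RURULLLU (positions: [(0, 0), (1, 0), (1, 1), (2, 1), (2, 2), (1, 2), (0, 2), (-1, 2), (-1, 3)])

Answer: (0,0) (1,0) (1,1) (2,1) (2,2) (1,2) (0,2) (-1,2) (-1,3)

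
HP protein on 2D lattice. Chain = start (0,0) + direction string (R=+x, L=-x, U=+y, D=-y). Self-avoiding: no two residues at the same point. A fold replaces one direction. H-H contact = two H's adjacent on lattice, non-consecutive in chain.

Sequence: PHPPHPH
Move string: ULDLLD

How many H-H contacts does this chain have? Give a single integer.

Answer: 0

Derivation:
Positions: [(0, 0), (0, 1), (-1, 1), (-1, 0), (-2, 0), (-3, 0), (-3, -1)]
No H-H contacts found.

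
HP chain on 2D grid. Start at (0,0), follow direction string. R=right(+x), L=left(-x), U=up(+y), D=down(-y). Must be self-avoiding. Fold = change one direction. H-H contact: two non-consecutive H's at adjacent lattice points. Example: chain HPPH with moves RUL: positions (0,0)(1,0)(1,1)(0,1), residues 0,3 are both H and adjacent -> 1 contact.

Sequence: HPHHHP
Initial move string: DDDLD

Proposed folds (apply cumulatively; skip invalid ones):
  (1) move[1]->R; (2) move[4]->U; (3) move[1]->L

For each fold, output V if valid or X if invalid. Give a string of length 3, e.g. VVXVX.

Initial: DDDLD -> [(0, 0), (0, -1), (0, -2), (0, -3), (-1, -3), (-1, -4)]
Fold 1: move[1]->R => DRDLD VALID
Fold 2: move[4]->U => DRDLU INVALID (collision), skipped
Fold 3: move[1]->L => DLDLD VALID

Answer: VXV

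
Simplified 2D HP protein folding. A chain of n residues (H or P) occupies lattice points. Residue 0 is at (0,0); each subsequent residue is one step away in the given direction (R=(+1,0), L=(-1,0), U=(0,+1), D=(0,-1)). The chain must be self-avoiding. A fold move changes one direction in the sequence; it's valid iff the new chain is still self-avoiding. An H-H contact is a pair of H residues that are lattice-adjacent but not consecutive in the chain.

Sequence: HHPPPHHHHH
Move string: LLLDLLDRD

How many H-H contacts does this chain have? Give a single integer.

Positions: [(0, 0), (-1, 0), (-2, 0), (-3, 0), (-3, -1), (-4, -1), (-5, -1), (-5, -2), (-4, -2), (-4, -3)]
H-H contact: residue 5 @(-4,-1) - residue 8 @(-4, -2)

Answer: 1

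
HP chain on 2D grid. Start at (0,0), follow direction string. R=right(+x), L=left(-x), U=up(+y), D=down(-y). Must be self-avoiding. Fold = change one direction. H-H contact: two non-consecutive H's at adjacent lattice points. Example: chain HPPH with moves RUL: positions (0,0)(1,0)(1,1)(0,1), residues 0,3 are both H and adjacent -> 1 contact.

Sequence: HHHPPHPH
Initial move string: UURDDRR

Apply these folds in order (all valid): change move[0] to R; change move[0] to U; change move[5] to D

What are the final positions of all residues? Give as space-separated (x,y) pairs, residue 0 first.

Initial moves: UURDDRR
Fold: move[0]->R => RURDDRR (positions: [(0, 0), (1, 0), (1, 1), (2, 1), (2, 0), (2, -1), (3, -1), (4, -1)])
Fold: move[0]->U => UURDDRR (positions: [(0, 0), (0, 1), (0, 2), (1, 2), (1, 1), (1, 0), (2, 0), (3, 0)])
Fold: move[5]->D => UURDDDR (positions: [(0, 0), (0, 1), (0, 2), (1, 2), (1, 1), (1, 0), (1, -1), (2, -1)])

Answer: (0,0) (0,1) (0,2) (1,2) (1,1) (1,0) (1,-1) (2,-1)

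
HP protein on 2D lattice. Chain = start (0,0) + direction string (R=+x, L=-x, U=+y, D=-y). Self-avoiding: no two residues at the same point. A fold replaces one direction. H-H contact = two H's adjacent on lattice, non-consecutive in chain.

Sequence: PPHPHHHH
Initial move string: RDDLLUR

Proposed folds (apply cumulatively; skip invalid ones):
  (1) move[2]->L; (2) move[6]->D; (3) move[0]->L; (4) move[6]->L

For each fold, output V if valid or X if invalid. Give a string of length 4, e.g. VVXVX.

Initial: RDDLLUR -> [(0, 0), (1, 0), (1, -1), (1, -2), (0, -2), (-1, -2), (-1, -1), (0, -1)]
Fold 1: move[2]->L => RDLLLUR VALID
Fold 2: move[6]->D => RDLLLUD INVALID (collision), skipped
Fold 3: move[0]->L => LDLLLUR VALID
Fold 4: move[6]->L => LDLLLUL VALID

Answer: VXVV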